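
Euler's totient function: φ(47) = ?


Factor n: 47 = 47
φ(n) = n · ∏(1 - 1/p) over distinct primes p | n
φ(47) = 47 · (1 - 1/47) = 46

φ(47) = 46


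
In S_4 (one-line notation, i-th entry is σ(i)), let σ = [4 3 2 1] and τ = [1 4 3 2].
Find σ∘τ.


σ∘τ: apply τ first, then σ
1 →τ 1 →σ 4
2 →τ 4 →σ 1
3 →τ 3 →σ 2
4 →τ 2 →σ 3

σ∘τ = [4 1 2 3]


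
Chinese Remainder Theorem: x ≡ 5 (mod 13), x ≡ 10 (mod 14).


m₁ = 13, m₂ = 14, gcd = 1, so CRT applies. M = m₁·m₂ = 182
Let M₁ = M/m₁ = 14, M₂ = M/m₂ = 13
Find y₁ ≡ M₁⁻¹ (mod m₁): 14⁻¹ ≡ 1 (mod 13)
Find y₂ ≡ M₂⁻¹ (mod m₂): 13⁻¹ ≡ 13 (mod 14)
x = a₁·M₁·y₁ + a₂·M₂·y₂ = 5·14·1 + 10·13·13 = 1760
Reduce mod 182: x ≡ 122
Check: 122 mod 13 = 5 ✓, 122 mod 14 = 10 ✓

x ≡ 122 (mod 182)


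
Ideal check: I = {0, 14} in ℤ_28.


Check ideal conditions for I = {0, 14} in ℤ_28:
(1) I is an additive subgroup? Yes
(2) For r ∈ ℤ_28 and a ∈ I: r·a ∈ I? Yes

Yes, I is an ideal of ℤ_28


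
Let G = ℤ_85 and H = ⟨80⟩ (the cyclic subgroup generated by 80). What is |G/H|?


|⟨80⟩| = n / gcd(80, 85) = 85 / 5 = 17
H is normal (ℤ_85 is abelian).
|G/H| = |G| / |H| = 85 / 17 = 5

|G/H| = 5


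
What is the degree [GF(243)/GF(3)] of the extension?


GF(243) = GF(3^5), so the extension degree is 5

[GF(243)/GF(3)] = 5


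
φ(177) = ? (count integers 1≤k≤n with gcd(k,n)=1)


Factor n: 177 = 3 × 59
φ(n) = n · ∏(1 - 1/p) over distinct primes p | n
φ(177) = 177 · (1 - 1/3) · (1 - 1/59) = 116

φ(177) = 116


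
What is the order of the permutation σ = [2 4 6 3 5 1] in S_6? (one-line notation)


Cycle decomposition: (1 2 4 3 6)
Cycle lengths: 5
Order = lcm(5) = 5

ord(σ) = 5


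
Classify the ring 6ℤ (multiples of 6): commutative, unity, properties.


6ℤ is a commutative ring under +,× but has no multiplicative identity (1 ∉ 6ℤ); it has no zero divisors, but without unity it is not an integral domain
Commutative: Yes
Integral domain: No
Has unity: No

6ℤ (multiples of 6): Commutative=Yes, Unity=No


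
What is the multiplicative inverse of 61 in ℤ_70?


Use the extended Euclidean algorithm to write 1 = 61·s + 70·t; then s mod 70 is the inverse.
Euclidean algorithm:
  61 = 0·70 + 61
  70 = 1·61 + 9
  61 = 6·9 + 7
  9 = 1·7 + 2
  7 = 3·2 + 1
  2 = 2·1 + 0
gcd(61,70) = 1
Back-substitution gives: 61·(31) + 70·(-27) = 1
So 61⁻¹ ≡ 31 ≡ 31 (mod 70)
Check: 61 × 31 = 1891 ≡ 1 (mod 70) ✓

61⁻¹ ≡ 31 (mod 70)


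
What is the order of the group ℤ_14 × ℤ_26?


|A × B| = |A| · |B|
|ℤ_14 × ℤ_26| = 14 × 26 = 364

|ℤ_14 × ℤ_26| = 364


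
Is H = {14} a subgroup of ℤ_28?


Subgroup test for H = {14} in (ℤ_28, +):
(1) 0 ∈ H? No
(2) Closure: for all a,b ∈ H, (a+b) mod 28 ∈ H? No  [counterexample: 14 + 14 = 0 ∉ H]
(3) Inverses: for all a ∈ H, -a mod 28 ∈ H? Yes

No, H is not a subgroup of ℤ_28


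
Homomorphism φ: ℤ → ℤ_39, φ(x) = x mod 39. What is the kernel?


Kernel = preimage of identity
ker(φ) = {x ∈ ℤ : x ≡ 0 (mod 39)} = 39ℤ = {0, ±39, ±78, ...}

ker(φ) = 39ℤ


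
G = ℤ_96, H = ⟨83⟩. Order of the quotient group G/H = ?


|⟨83⟩| = n / gcd(83, 96) = 96 / 1 = 96
H is normal (ℤ_96 is abelian).
|G/H| = |G| / |H| = 96 / 96 = 1

|G/H| = 1


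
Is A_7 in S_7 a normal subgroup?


H = A_7 in S_7
A_7 has index 2 in S_7, and every subgroup of index 2 is normal

Yes, normal subgroup


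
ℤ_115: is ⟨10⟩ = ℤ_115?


g generates ℤ_n iff gcd(g, n) = 1
gcd(10, 115) = 5
Since gcd = 5 ≠ 1, ⟨10⟩ has order 23 < 115, so 10 is not a generator.

No, 10 does not generate ℤ_115


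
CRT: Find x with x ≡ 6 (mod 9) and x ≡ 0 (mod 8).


m₁ = 9, m₂ = 8, gcd = 1, so CRT applies. M = m₁·m₂ = 72
Let M₁ = M/m₁ = 8, M₂ = M/m₂ = 9
Find y₁ ≡ M₁⁻¹ (mod m₁): 8⁻¹ ≡ 8 (mod 9)
Find y₂ ≡ M₂⁻¹ (mod m₂): 9⁻¹ ≡ 1 (mod 8)
x = a₁·M₁·y₁ + a₂·M₂·y₂ = 6·8·8 + 0·9·1 = 384
Reduce mod 72: x ≡ 24
Check: 24 mod 9 = 6 ✓, 24 mod 8 = 0 ✓

x ≡ 24 (mod 72)


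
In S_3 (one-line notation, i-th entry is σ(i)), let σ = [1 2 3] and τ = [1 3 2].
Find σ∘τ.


σ∘τ: apply τ first, then σ
1 →τ 1 →σ 1
2 →τ 3 →σ 3
3 →τ 2 →σ 2

σ∘τ = [1 3 2]


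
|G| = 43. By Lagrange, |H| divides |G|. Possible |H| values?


Lagrange's theorem: |H| divides |G|
|G| = 43
Divisors of 43: 1, 43

Possible subgroup orders: {1, 43}


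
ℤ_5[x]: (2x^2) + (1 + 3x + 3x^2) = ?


Add coefficients mod 5:
x^0: 0 + 1 = 1 (mod 5)
x^1: 0 + 3 = 3 (mod 5)
x^2: 2 + 3 = 0 (mod 5)
Result: 1 + 3x

f + g = 1 + 3x


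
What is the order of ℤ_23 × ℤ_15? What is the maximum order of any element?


|ℤ_23 × ℤ_15| = 23 × 15 = 345
Max element order = lcm(23,15) = 345
Cyclic? Yes (gcd=1)

|ℤ_23×ℤ_15| = 345, max element order = 345


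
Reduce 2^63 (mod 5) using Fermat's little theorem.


Fermat's little theorem: if p is prime and gcd(a,p)=1, then a^(p-1) ≡ 1 (mod p)
p = 5 is prime, gcd(2,5) = 1
Reduce exponent: 63 mod 4 = 3
So 2^63 ≡ 2^3 (mod 5)
2^3 mod 5 = 3

2^63 ≡ 3 (mod 5)


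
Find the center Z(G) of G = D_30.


Z(G) = {g ∈ G | gx = xg for all x ∈ G}
For even n, Z(D_n) = {e, r^(n/2)}: the 180° rotation r^15 commutes with every reflection and rotation

Z(D_30) = {e, r^15}


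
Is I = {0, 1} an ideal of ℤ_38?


Check ideal conditions for I = {0, 1} in ℤ_38:
(1) I is an additive subgroup? No
(2) For r ∈ ℤ_38 and a ∈ I: r·a ∈ I? No  [counterexample: r=2, a=1, r·a mod 38 = 2 ∉ I]

No, I is not an ideal of ℤ_38


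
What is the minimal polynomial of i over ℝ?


i satisfies x² + 1 = 0, irreducible over ℝ

Minimal polynomial: x² + 1


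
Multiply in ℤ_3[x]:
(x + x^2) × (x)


Expand and collect like terms; reduce coefficients mod 3:
x^0: 0·0 = 0 ≡ 0 (mod 3)
x^1: 0·1 + 1·0 = 0 ≡ 0 (mod 3)
x^2: 1·1 + 1·0 = 1 ≡ 1 (mod 3)
x^3: 1·1 = 1 ≡ 1 (mod 3)
Result: x^2 + x^3

f · g = x^2 + x^3


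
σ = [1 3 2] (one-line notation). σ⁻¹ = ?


To find σ⁻¹, swap domain and range:
σ(1) = 1 → σ⁻¹(1) = 1
σ(2) = 3 → σ⁻¹(3) = 2
σ(3) = 2 → σ⁻¹(2) = 3

σ⁻¹ = [1 3 2]


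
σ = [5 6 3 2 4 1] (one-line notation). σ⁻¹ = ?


To find σ⁻¹, swap domain and range:
σ(1) = 5 → σ⁻¹(5) = 1
σ(2) = 6 → σ⁻¹(6) = 2
σ(3) = 3 → σ⁻¹(3) = 3
σ(4) = 2 → σ⁻¹(2) = 4
σ(5) = 4 → σ⁻¹(4) = 5
σ(6) = 1 → σ⁻¹(1) = 6

σ⁻¹ = [6 4 3 5 1 2]


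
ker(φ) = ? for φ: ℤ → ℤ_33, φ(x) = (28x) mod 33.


Kernel = preimage of identity
ker(φ) = {x ∈ ℤ : 28x ≡ 0 (mod 33)}. gcd(28,33) = 1, so 28x ≡ 0 (mod 33) ⟺ x ≡ 0 (mod 33/1 = 33). Hence ker(φ) = 33ℤ

ker(φ) = 33ℤ


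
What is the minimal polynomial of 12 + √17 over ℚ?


Let α = 12 + √17. Then α - 12 = √17, so (α - 12)² = 17, giving α² - 24α + 127 = 0. Degree 2 and α ∉ ℚ, so this is the minimal polynomial.

Minimal polynomial: x² - 24x + 127


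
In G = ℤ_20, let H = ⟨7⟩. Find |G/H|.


|⟨7⟩| = n / gcd(7, 20) = 20 / 1 = 20
H is normal (ℤ_20 is abelian).
|G/H| = |G| / |H| = 20 / 20 = 1

|G/H| = 1


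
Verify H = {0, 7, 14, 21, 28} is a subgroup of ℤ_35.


Subgroup test for H = {0, 7, 14, 21, 28} in (ℤ_35, +):
(1) 0 ∈ H? Yes
(2) Closure: for all a,b ∈ H, (a+b) mod 35 ∈ H? Yes
(3) Inverses: for all a ∈ H, -a mod 35 ∈ H? Yes

Yes, H is a subgroup of ℤ_35


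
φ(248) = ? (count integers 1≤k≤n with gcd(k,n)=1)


Factor n: 248 = 2^3 × 31
φ(n) = n · ∏(1 - 1/p) over distinct primes p | n
φ(248) = 248 · (1 - 1/2) · (1 - 1/31) = 120

φ(248) = 120


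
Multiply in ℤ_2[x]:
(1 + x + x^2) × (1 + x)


Expand and collect like terms; reduce coefficients mod 2:
x^0: 1·1 = 1 ≡ 1 (mod 2)
x^1: 1·1 + 1·1 = 2 ≡ 0 (mod 2)
x^2: 1·1 + 1·1 = 2 ≡ 0 (mod 2)
x^3: 1·1 = 1 ≡ 1 (mod 2)
Result: 1 + x^3

f · g = 1 + x^3


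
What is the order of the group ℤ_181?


ℤ_n has n elements.

|ℤ_181| = 181


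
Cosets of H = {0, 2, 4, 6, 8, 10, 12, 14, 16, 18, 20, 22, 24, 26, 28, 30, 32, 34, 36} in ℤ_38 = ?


H = {0, 2, 4, 6, 8, 10, 12, 14, 16, 18, 20, 22, 24, 26, 28, 30, 32, 34, 36}, |H| = 19
Number of cosets = |G|/|H| = 38/19 = 2
0 + H = {0, 2, 4, 6, 8, 10, 12, 14, 16, 18, 20, 22, 24, 26, 28, 30, 32, 34, 36}
1 + H = {1, 3, 5, 7, 9, 11, 13, 15, 17, 19, 21, 23, 25, 27, 29, 31, 33, 35, 37}

Cosets: 0+H={0,2,4,6,8,10,12,14,16,18,20,22,24,26,28,30,32,34,36}; 1+H={1,3,5,7,9,11,13,15,17,19,21,23,25,27,29,31,33,35,37}


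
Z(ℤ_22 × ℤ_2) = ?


Z(G) = {g ∈ G | gx = xg for all x ∈ G}
Direct product of abelian groups is abelian, so Z(G) = G

Z(ℤ_22 × ℤ_2) = ℤ_22 × ℤ_2


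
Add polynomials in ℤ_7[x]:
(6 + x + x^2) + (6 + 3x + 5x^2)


Add coefficients mod 7:
x^0: 6 + 6 = 5 (mod 7)
x^1: 1 + 3 = 4 (mod 7)
x^2: 1 + 5 = 6 (mod 7)
Result: 5 + 4x + 6x^2

f + g = 5 + 4x + 6x^2


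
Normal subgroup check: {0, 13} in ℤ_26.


H = {0, 13} in ℤ_26
ℤ_26 is abelian; every subgroup of an abelian group is normal

Yes, normal subgroup


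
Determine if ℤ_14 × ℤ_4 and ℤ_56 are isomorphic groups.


Comparing ℤ_14 × ℤ_4 and ℤ_56:
gcd(14,4) = 2 ≠ 1. Max element order in ℤ_14×ℤ_4 is lcm(14,4) = 28 < 56, so it has no element of order 56

No, ℤ_14 × ℤ_4 ≇ ℤ_56


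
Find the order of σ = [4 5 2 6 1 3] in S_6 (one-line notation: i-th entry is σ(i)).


Cycle decomposition: (1 4 6 3 2 5)
Cycle lengths: 6
Order = lcm(6) = 6

ord(σ) = 6


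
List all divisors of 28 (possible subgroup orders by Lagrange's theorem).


Lagrange's theorem: |H| divides |G|
|G| = 28
Divisors of 28: 1, 2, 4, 7, 14, 28

Possible subgroup orders: {1, 2, 4, 7, 14, 28}


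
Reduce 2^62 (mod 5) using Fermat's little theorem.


Fermat's little theorem: if p is prime and gcd(a,p)=1, then a^(p-1) ≡ 1 (mod p)
p = 5 is prime, gcd(2,5) = 1
Reduce exponent: 62 mod 4 = 2
So 2^62 ≡ 2^2 (mod 5)
2^2 mod 5 = 4

2^62 ≡ 4 (mod 5)


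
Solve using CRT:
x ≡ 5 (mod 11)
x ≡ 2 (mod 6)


m₁ = 11, m₂ = 6, gcd = 1, so CRT applies. M = m₁·m₂ = 66
Let M₁ = M/m₁ = 6, M₂ = M/m₂ = 11
Find y₁ ≡ M₁⁻¹ (mod m₁): 6⁻¹ ≡ 2 (mod 11)
Find y₂ ≡ M₂⁻¹ (mod m₂): 11⁻¹ ≡ 5 (mod 6)
x = a₁·M₁·y₁ + a₂·M₂·y₂ = 5·6·2 + 2·11·5 = 170
Reduce mod 66: x ≡ 38
Check: 38 mod 11 = 5 ✓, 38 mod 6 = 2 ✓

x ≡ 38 (mod 66)


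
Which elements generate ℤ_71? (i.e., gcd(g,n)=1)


g generates ℤ_n iff gcd(g,n) = 1
Prime factors of 71: 71
Generators are g ∈ {1,...,70} not divisible by any of these primes.
Generators: {1, 2, 3, 4, 5, 6, 7, 8, 9, 10, 11, 12, 13, 14, 15, 16, 17, 18, 19, 20, 21, 22, 23, 24, 25, 26, 27, 28, 29, 30, 31, 32, 33, 34, 35, 36, 37, 38, 39, 40, 41, 42, 43, 44, 45, 46, 47, 48, 49, 50, 51, 52, 53, 54, 55, 56, 57, 58, 59, 60, 61, 62, 63, 64, 65, 66, 67, 68, 69, 70}
Number of generators = φ(71) = 70

Generators of ℤ_71 = {1, 2, 3, 4, 5, 6, 7, 8, 9, 10, 11, 12, 13, 14, 15, 16, 17, 18, 19, 20, 21, 22, 23, 24, 25, 26, 27, 28, 29, 30, 31, 32, 33, 34, 35, 36, 37, 38, 39, 40, 41, 42, 43, 44, 45, 46, 47, 48, 49, 50, 51, 52, 53, 54, 55, 56, 57, 58, 59, 60, 61, 62, 63, 64, 65, 66, 67, 68, 69, 70}


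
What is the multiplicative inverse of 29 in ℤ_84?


Use the extended Euclidean algorithm to write 1 = 29·s + 84·t; then s mod 84 is the inverse.
Euclidean algorithm:
  29 = 0·84 + 29
  84 = 2·29 + 26
  29 = 1·26 + 3
  26 = 8·3 + 2
  3 = 1·2 + 1
  2 = 2·1 + 0
gcd(29,84) = 1
Back-substitution gives: 29·(29) + 84·(-10) = 1
So 29⁻¹ ≡ 29 ≡ 29 (mod 84)
Check: 29 × 29 = 841 ≡ 1 (mod 84) ✓

29⁻¹ ≡ 29 (mod 84)


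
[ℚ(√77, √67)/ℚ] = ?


[ℚ(√77,√67):ℚ] = [ℚ(√77,√67):ℚ(√77)]·[ℚ(√77):ℚ] = 2·2 = 4

[ℚ(√77, √67)/ℚ] = 4


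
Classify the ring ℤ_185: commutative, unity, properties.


ℤ_185 is a commutative ring with unity 1; 185 = 5×37 is composite, so 5·37 ≡ 0 gives zero divisors (not an integral domain)
Commutative: Yes
Integral domain: No
Has unity: Yes

ℤ_185: Commutative=Yes, Unity=Yes


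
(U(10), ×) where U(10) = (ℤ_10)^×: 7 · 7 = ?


Operation: multiplication mod 10
7 · 7 = (a × b) mod 10 with a = 7, b = 7

7 · 7 = 9


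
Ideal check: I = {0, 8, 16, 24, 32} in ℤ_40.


Check ideal conditions for I = {0, 8, 16, 24, 32} in ℤ_40:
(1) I is an additive subgroup? Yes
(2) For r ∈ ℤ_40 and a ∈ I: r·a ∈ I? Yes

Yes, I is an ideal of ℤ_40


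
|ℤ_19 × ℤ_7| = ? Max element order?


|ℤ_19 × ℤ_7| = 19 × 7 = 133
Max element order = lcm(19,7) = 133
Cyclic? Yes (gcd=1)

|ℤ_19×ℤ_7| = 133, max element order = 133


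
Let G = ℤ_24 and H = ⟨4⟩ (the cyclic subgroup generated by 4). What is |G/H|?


|⟨4⟩| = n / gcd(4, 24) = 24 / 4 = 6
H is normal (ℤ_24 is abelian).
|G/H| = |G| / |H| = 24 / 6 = 4

|G/H| = 4


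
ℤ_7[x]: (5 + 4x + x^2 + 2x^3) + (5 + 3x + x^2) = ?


Add coefficients mod 7:
x^0: 5 + 5 = 3 (mod 7)
x^1: 4 + 3 = 0 (mod 7)
x^2: 1 + 1 = 2 (mod 7)
x^3: 2 + 0 = 2 (mod 7)
Result: 3 + 2x^2 + 2x^3

f + g = 3 + 2x^2 + 2x^3


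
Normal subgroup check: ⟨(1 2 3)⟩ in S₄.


H = ⟨(1 2 3)⟩ in S₄
(1 4)(1 2 3)(1 4)⁻¹ = (4 2 3) ∉ ⟨(1 2 3)⟩

No, not a normal subgroup


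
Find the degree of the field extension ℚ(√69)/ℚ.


√69 has minimal polynomial x² - 69 (irreducible over ℚ since 69 is squarefree)

[ℚ(√69)/ℚ] = 2


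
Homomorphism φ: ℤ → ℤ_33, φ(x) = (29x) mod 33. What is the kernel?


Kernel = preimage of identity
ker(φ) = {x ∈ ℤ : 29x ≡ 0 (mod 33)}. gcd(29,33) = 1, so 29x ≡ 0 (mod 33) ⟺ x ≡ 0 (mod 33/1 = 33). Hence ker(φ) = 33ℤ

ker(φ) = 33ℤ


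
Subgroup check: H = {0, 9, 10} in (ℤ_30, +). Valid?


Subgroup test for H = {0, 9, 10} in (ℤ_30, +):
(1) 0 ∈ H? Yes
(2) Closure: for all a,b ∈ H, (a+b) mod 30 ∈ H? No  [counterexample: 9 + 9 = 18 ∉ H]
(3) Inverses: for all a ∈ H, -a mod 30 ∈ H? No

No, H is not a subgroup of ℤ_30


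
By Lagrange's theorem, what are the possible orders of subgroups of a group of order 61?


Lagrange's theorem: |H| divides |G|
|G| = 61
Divisors of 61: 1, 61

Possible subgroup orders: {1, 61}


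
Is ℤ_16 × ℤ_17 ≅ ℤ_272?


Comparing ℤ_16 × ℤ_17 and ℤ_272:
gcd(16,17) = 1, so ℤ_16 × ℤ_17 ≅ ℤ_272 (CRT)

Yes, ℤ_16 × ℤ_17 ≅ ℤ_272


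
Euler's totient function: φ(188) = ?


Factor n: 188 = 2^2 × 47
φ(n) = n · ∏(1 - 1/p) over distinct primes p | n
φ(188) = 188 · (1 - 1/2) · (1 - 1/47) = 92

φ(188) = 92


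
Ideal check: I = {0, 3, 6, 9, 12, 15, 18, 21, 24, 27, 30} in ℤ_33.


Check ideal conditions for I = {0, 3, 6, 9, 12, 15, 18, 21, 24, 27, 30} in ℤ_33:
(1) I is an additive subgroup? Yes
(2) For r ∈ ℤ_33 and a ∈ I: r·a ∈ I? Yes

Yes, I is an ideal of ℤ_33


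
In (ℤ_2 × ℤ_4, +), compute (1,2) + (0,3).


Operation: componentwise addition mod (2, 4)
(1,2) + (0,3) = ((a₁+b₁) mod 2, (a₂+b₂) mod 4) with a = (1,2), b = (0,3)

(1,2) + (0,3) = (1,1)


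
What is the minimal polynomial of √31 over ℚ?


√31 satisfies x² - 31 = 0, irreducible over ℚ since 31 is squarefree

Minimal polynomial: x² - 31


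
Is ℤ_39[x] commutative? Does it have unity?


ℤ_39 has zero divisors (3·13 ≡ 0), and these lift to constant zero divisors in ℤ_39[x]; so not an integral domain
Commutative: Yes
Integral domain: No
Has unity: Yes

ℤ_39[x]: Commutative=Yes, Unity=Yes


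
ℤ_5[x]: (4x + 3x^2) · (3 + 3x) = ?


Expand and collect like terms; reduce coefficients mod 5:
x^0: 0·3 = 0 ≡ 0 (mod 5)
x^1: 0·3 + 4·3 = 12 ≡ 2 (mod 5)
x^2: 4·3 + 3·3 = 21 ≡ 1 (mod 5)
x^3: 3·3 = 9 ≡ 4 (mod 5)
Result: 2x + x^2 + 4x^3

f · g = 2x + x^2 + 4x^3


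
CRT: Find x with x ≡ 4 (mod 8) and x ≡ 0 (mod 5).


m₁ = 8, m₂ = 5, gcd = 1, so CRT applies. M = m₁·m₂ = 40
Let M₁ = M/m₁ = 5, M₂ = M/m₂ = 8
Find y₁ ≡ M₁⁻¹ (mod m₁): 5⁻¹ ≡ 5 (mod 8)
Find y₂ ≡ M₂⁻¹ (mod m₂): 8⁻¹ ≡ 2 (mod 5)
x = a₁·M₁·y₁ + a₂·M₂·y₂ = 4·5·5 + 0·8·2 = 100
Reduce mod 40: x ≡ 20
Check: 20 mod 8 = 4 ✓, 20 mod 5 = 0 ✓

x ≡ 20 (mod 40)


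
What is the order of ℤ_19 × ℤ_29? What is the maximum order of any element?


|ℤ_19 × ℤ_29| = 19 × 29 = 551
Max element order = lcm(19,29) = 551
Cyclic? Yes (gcd=1)

|ℤ_19×ℤ_29| = 551, max element order = 551


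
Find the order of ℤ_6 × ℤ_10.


|A × B| = |A| · |B|
|ℤ_6 × ℤ_10| = 6 × 10 = 60

|ℤ_6 × ℤ_10| = 60


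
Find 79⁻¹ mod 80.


Use the extended Euclidean algorithm to write 1 = 79·s + 80·t; then s mod 80 is the inverse.
Euclidean algorithm:
  79 = 0·80 + 79
  80 = 1·79 + 1
  79 = 79·1 + 0
gcd(79,80) = 1
Back-substitution gives: 79·(-1) + 80·(1) = 1
So 79⁻¹ ≡ -1 ≡ 79 (mod 80)
Check: 79 × 79 = 6241 ≡ 1 (mod 80) ✓

79⁻¹ ≡ 79 (mod 80)


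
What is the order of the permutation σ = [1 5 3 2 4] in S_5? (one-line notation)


Cycle decomposition: (2 5 4)
Cycle lengths: 3
Order = lcm(3) = 3

ord(σ) = 3


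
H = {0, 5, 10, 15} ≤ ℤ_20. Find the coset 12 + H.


12 + H = {12 + h (mod 20) : h ∈ H}
12+0=12, 12+5=17, 12+10=2, 12+15=7
12 + H = {2, 7, 12, 17} = 2 + H

12 + H = {2, 7, 12, 17}


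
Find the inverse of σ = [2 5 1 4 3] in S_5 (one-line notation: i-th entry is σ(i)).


To find σ⁻¹, swap domain and range:
σ(1) = 2 → σ⁻¹(2) = 1
σ(2) = 5 → σ⁻¹(5) = 2
σ(3) = 1 → σ⁻¹(1) = 3
σ(4) = 4 → σ⁻¹(4) = 4
σ(5) = 3 → σ⁻¹(3) = 5

σ⁻¹ = [3 1 5 4 2]


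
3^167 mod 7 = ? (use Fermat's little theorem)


Fermat's little theorem: if p is prime and gcd(a,p)=1, then a^(p-1) ≡ 1 (mod p)
p = 7 is prime, gcd(3,7) = 1
Reduce exponent: 167 mod 6 = 5
So 3^167 ≡ 3^5 (mod 7)
3^5 mod 7 = 5

3^167 ≡ 5 (mod 7)


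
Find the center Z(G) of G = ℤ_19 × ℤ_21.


Z(G) = {g ∈ G | gx = xg for all x ∈ G}
Direct product of abelian groups is abelian, so Z(G) = G

Z(ℤ_19 × ℤ_21) = ℤ_19 × ℤ_21


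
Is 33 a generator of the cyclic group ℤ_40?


g generates ℤ_n iff gcd(g, n) = 1
gcd(33, 40) = 1
Since gcd = 1, 33 is a generator.

Yes, 33 generates ℤ_40


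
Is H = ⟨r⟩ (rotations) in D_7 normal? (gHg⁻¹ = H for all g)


H = ⟨r⟩ (rotations) in D_7
The rotation subgroup ⟨r⟩ has index 2 in D_7, so it is normal

Yes, normal subgroup


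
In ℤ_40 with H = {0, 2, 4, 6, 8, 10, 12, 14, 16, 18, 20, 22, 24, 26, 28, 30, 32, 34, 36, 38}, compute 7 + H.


7 + H = {7 + h (mod 40) : h ∈ H}
7+0=7, 7+2=9, 7+4=11, 7+6=13, 7+8=15, 7+10=17, 7+12=19, 7+14=21, 7+16=23, 7+18=25, 7+20=27, 7+22=29, 7+24=31, 7+26=33, 7+28=35, 7+30=37, 7+32=39, 7+34=1, 7+36=3, 7+38=5
7 + H = {1, 3, 5, 7, 9, 11, 13, 15, 17, 19, 21, 23, 25, 27, 29, 31, 33, 35, 37, 39} = 1 + H

7 + H = {1, 3, 5, 7, 9, 11, 13, 15, 17, 19, 21, 23, 25, 27, 29, 31, 33, 35, 37, 39}


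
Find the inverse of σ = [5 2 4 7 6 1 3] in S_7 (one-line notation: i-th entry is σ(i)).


To find σ⁻¹, swap domain and range:
σ(1) = 5 → σ⁻¹(5) = 1
σ(2) = 2 → σ⁻¹(2) = 2
σ(3) = 4 → σ⁻¹(4) = 3
σ(4) = 7 → σ⁻¹(7) = 4
σ(5) = 6 → σ⁻¹(6) = 5
σ(6) = 1 → σ⁻¹(1) = 6
σ(7) = 3 → σ⁻¹(3) = 7

σ⁻¹ = [6 2 7 3 1 5 4]


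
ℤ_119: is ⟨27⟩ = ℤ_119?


g generates ℤ_n iff gcd(g, n) = 1
gcd(27, 119) = 1
Since gcd = 1, 27 is a generator.

Yes, 27 generates ℤ_119


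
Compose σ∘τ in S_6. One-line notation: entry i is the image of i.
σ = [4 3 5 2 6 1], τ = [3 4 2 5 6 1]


σ∘τ: apply τ first, then σ
1 →τ 3 →σ 5
2 →τ 4 →σ 2
3 →τ 2 →σ 3
4 →τ 5 →σ 6
5 →τ 6 →σ 1
6 →τ 1 →σ 4

σ∘τ = [5 2 3 6 1 4]


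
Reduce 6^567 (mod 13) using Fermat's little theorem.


Fermat's little theorem: if p is prime and gcd(a,p)=1, then a^(p-1) ≡ 1 (mod p)
p = 13 is prime, gcd(6,13) = 1
Reduce exponent: 567 mod 12 = 3
So 6^567 ≡ 6^3 (mod 13)
6^3 mod 13 = 8

6^567 ≡ 8 (mod 13)


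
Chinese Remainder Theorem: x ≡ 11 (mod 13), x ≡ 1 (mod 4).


m₁ = 13, m₂ = 4, gcd = 1, so CRT applies. M = m₁·m₂ = 52
Let M₁ = M/m₁ = 4, M₂ = M/m₂ = 13
Find y₁ ≡ M₁⁻¹ (mod m₁): 4⁻¹ ≡ 10 (mod 13)
Find y₂ ≡ M₂⁻¹ (mod m₂): 13⁻¹ ≡ 1 (mod 4)
x = a₁·M₁·y₁ + a₂·M₂·y₂ = 11·4·10 + 1·13·1 = 453
Reduce mod 52: x ≡ 37
Check: 37 mod 13 = 11 ✓, 37 mod 4 = 1 ✓

x ≡ 37 (mod 52)


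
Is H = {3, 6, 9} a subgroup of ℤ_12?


Subgroup test for H = {3, 6, 9} in (ℤ_12, +):
(1) 0 ∈ H? No
(2) Closure: for all a,b ∈ H, (a+b) mod 12 ∈ H? No  [counterexample: 3 + 9 = 0 ∉ H]
(3) Inverses: for all a ∈ H, -a mod 12 ∈ H? Yes

No, H is not a subgroup of ℤ_12


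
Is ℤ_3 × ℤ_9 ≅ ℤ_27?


Comparing ℤ_3 × ℤ_9 and ℤ_27:
gcd(3,9) = 3 ≠ 1. Max element order in ℤ_3×ℤ_9 is lcm(3,9) = 9 < 27, so it has no element of order 27

No, ℤ_3 × ℤ_9 ≇ ℤ_27


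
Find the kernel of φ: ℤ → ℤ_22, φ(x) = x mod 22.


Kernel = preimage of identity
ker(φ) = {x ∈ ℤ : x ≡ 0 (mod 22)} = 22ℤ = {0, ±22, ±44, ...}

ker(φ) = 22ℤ


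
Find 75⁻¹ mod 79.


Use the extended Euclidean algorithm to write 1 = 75·s + 79·t; then s mod 79 is the inverse.
Euclidean algorithm:
  75 = 0·79 + 75
  79 = 1·75 + 4
  75 = 18·4 + 3
  4 = 1·3 + 1
  3 = 3·1 + 0
gcd(75,79) = 1
Back-substitution gives: 75·(-20) + 79·(19) = 1
So 75⁻¹ ≡ -20 ≡ 59 (mod 79)
Check: 75 × 59 = 4425 ≡ 1 (mod 79) ✓

75⁻¹ ≡ 59 (mod 79)


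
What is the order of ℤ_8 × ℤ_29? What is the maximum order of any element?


|ℤ_8 × ℤ_29| = 8 × 29 = 232
Max element order = lcm(8,29) = 232
Cyclic? Yes (gcd=1)

|ℤ_8×ℤ_29| = 232, max element order = 232


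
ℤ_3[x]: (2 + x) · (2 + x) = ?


Expand and collect like terms; reduce coefficients mod 3:
x^0: 2·2 = 4 ≡ 1 (mod 3)
x^1: 2·1 + 1·2 = 4 ≡ 1 (mod 3)
x^2: 1·1 = 1 ≡ 1 (mod 3)
Result: 1 + x + x^2

f · g = 1 + x + x^2


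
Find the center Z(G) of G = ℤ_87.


Z(G) = {g ∈ G | gx = xg for all x ∈ G}
ℤ_87 is abelian, so Z(G) = G

Z(ℤ_87) = ℤ_87


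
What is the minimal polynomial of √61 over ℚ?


√61 satisfies x² - 61 = 0, irreducible over ℚ since 61 is squarefree

Minimal polynomial: x² - 61


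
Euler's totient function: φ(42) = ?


Factor n: 42 = 2 × 3 × 7
φ(n) = n · ∏(1 - 1/p) over distinct primes p | n
φ(42) = 42 · (1 - 1/2) · (1 - 1/3) · (1 - 1/7) = 12

φ(42) = 12


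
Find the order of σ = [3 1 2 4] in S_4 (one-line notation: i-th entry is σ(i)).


Cycle decomposition: (1 3 2)
Cycle lengths: 3
Order = lcm(3) = 3

ord(σ) = 3


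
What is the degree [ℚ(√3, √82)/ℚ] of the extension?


[ℚ(√3,√82):ℚ] = [ℚ(√3,√82):ℚ(√3)]·[ℚ(√3):ℚ] = 2·2 = 4

[ℚ(√3, √82)/ℚ] = 4


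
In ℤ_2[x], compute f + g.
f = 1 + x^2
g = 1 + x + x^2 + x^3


Add coefficients mod 2:
x^0: 1 + 1 = 0 (mod 2)
x^1: 0 + 1 = 1 (mod 2)
x^2: 1 + 1 = 0 (mod 2)
x^3: 0 + 1 = 1 (mod 2)
Result: x + x^3

f + g = x + x^3


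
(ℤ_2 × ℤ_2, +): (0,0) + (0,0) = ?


Operation: componentwise addition mod (2, 2)
(0,0) + (0,0) = ((a₁+b₁) mod 2, (a₂+b₂) mod 2) with a = (0,0), b = (0,0)

(0,0) + (0,0) = (0,0)


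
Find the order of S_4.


|S_n| = n! (number of permutations of n symbols)
|S_4| = 4! = 24

|S_4| = 24


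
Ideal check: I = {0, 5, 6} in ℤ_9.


Check ideal conditions for I = {0, 5, 6} in ℤ_9:
(1) I is an additive subgroup? No
(2) For r ∈ ℤ_9 and a ∈ I: r·a ∈ I? No  [counterexample: r=2, a=5, r·a mod 9 = 1 ∉ I]

No, I is not an ideal of ℤ_9


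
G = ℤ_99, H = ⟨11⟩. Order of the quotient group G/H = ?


|⟨11⟩| = n / gcd(11, 99) = 99 / 11 = 9
H is normal (ℤ_99 is abelian).
|G/H| = |G| / |H| = 99 / 9 = 11

|G/H| = 11


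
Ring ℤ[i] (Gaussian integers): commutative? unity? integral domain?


ℤ[i] is a commutative integral domain with unity 1 (in fact a Euclidean domain)
Commutative: Yes
Integral domain: Yes
Has unity: Yes

ℤ[i] (Gaussian integers): Commutative=Yes, Unity=Yes


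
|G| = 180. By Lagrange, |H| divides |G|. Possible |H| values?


Lagrange's theorem: |H| divides |G|
|G| = 180
Divisors of 180: 1, 2, 3, 4, 5, 6, 9, 10, 12, 15, 18, 20, 30, 36, 45, 60, 90, 180

Possible subgroup orders: {1, 2, 3, 4, 5, 6, 9, 10, 12, 15, 18, 20, 30, 36, 45, 60, 90, 180}


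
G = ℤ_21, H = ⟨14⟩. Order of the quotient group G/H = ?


|⟨14⟩| = n / gcd(14, 21) = 21 / 7 = 3
H is normal (ℤ_21 is abelian).
|G/H| = |G| / |H| = 21 / 3 = 7

|G/H| = 7


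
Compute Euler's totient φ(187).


Factor n: 187 = 11 × 17
φ(n) = n · ∏(1 - 1/p) over distinct primes p | n
φ(187) = 187 · (1 - 1/11) · (1 - 1/17) = 160

φ(187) = 160


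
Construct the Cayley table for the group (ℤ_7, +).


Elements: {0, 1, 2, 3, 4, 5, 6}
Operation: addition mod 7
Entry (a, b) = (a + b) mod 7

Cayley table:
  | 0 | 1 | 2 | 3 | 4 | 5 | 6
0 | 0 | 1 | 2 | 3 | 4 | 5 | 6
1 | 1 | 2 | 3 | 4 | 5 | 6 | 0
2 | 2 | 3 | 4 | 5 | 6 | 0 | 1
3 | 3 | 4 | 5 | 6 | 0 | 1 | 2
4 | 4 | 5 | 6 | 0 | 1 | 2 | 3
5 | 5 | 6 | 0 | 1 | 2 | 3 | 4
6 | 6 | 0 | 1 | 2 | 3 | 4 | 5


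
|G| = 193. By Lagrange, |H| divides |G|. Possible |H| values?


Lagrange's theorem: |H| divides |G|
|G| = 193
Divisors of 193: 1, 193

Possible subgroup orders: {1, 193}


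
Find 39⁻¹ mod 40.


Use the extended Euclidean algorithm to write 1 = 39·s + 40·t; then s mod 40 is the inverse.
Euclidean algorithm:
  39 = 0·40 + 39
  40 = 1·39 + 1
  39 = 39·1 + 0
gcd(39,40) = 1
Back-substitution gives: 39·(-1) + 40·(1) = 1
So 39⁻¹ ≡ -1 ≡ 39 (mod 40)
Check: 39 × 39 = 1521 ≡ 1 (mod 40) ✓

39⁻¹ ≡ 39 (mod 40)


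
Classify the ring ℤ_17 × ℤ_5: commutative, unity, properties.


Direct product ring; commutative with unity (1,1); but (1,0)·(0,1) = (0,0) gives zero divisors, so not an integral domain
Commutative: Yes
Integral domain: No
Has unity: Yes

ℤ_17 × ℤ_5: Commutative=Yes, Unity=Yes


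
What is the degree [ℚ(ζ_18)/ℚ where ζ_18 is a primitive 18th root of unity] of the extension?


[ℚ(ζ_n):ℚ] = deg Φ_n(x) = φ(n). Here φ(18) = 6

[ℚ(ζ_18)/ℚ where ζ_18 is a primitive 18th root of unity] = 6


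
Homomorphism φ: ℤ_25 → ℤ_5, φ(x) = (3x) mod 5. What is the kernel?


Kernel = preimage of identity
ker(φ) = {x ∈ ℤ_25 : 3x ≡ 0 (mod 5)}. Since 5 | 25, φ is well-defined. The kernel is the cyclic subgroup ⟨5⟩ of ℤ_25 (order 5), i.e. {0, 5, 10, 15, 20}

ker(φ) = {0, 5, 10, 15, 20}


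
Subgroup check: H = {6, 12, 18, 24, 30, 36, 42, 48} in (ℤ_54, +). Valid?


Subgroup test for H = {6, 12, 18, 24, 30, 36, 42, 48} in (ℤ_54, +):
(1) 0 ∈ H? No
(2) Closure: for all a,b ∈ H, (a+b) mod 54 ∈ H? No  [counterexample: 6 + 48 = 0 ∉ H]
(3) Inverses: for all a ∈ H, -a mod 54 ∈ H? Yes

No, H is not a subgroup of ℤ_54


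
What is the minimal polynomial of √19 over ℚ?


√19 satisfies x² - 19 = 0, irreducible over ℚ since 19 is squarefree

Minimal polynomial: x² - 19


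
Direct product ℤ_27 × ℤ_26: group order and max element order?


|ℤ_27 × ℤ_26| = 27 × 26 = 702
Max element order = lcm(27,26) = 702
Cyclic? Yes (gcd=1)

|ℤ_27×ℤ_26| = 702, max element order = 702


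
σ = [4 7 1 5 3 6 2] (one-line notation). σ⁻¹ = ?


To find σ⁻¹, swap domain and range:
σ(1) = 4 → σ⁻¹(4) = 1
σ(2) = 7 → σ⁻¹(7) = 2
σ(3) = 1 → σ⁻¹(1) = 3
σ(4) = 5 → σ⁻¹(5) = 4
σ(5) = 3 → σ⁻¹(3) = 5
σ(6) = 6 → σ⁻¹(6) = 6
σ(7) = 2 → σ⁻¹(2) = 7

σ⁻¹ = [3 7 5 1 4 6 2]


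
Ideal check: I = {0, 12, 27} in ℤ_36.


Check ideal conditions for I = {0, 12, 27} in ℤ_36:
(1) I is an additive subgroup? No
(2) For r ∈ ℤ_36 and a ∈ I: r·a ∈ I? No  [counterexample: r=2, a=12, r·a mod 36 = 24 ∉ I]

No, I is not an ideal of ℤ_36


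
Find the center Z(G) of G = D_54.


Z(G) = {g ∈ G | gx = xg for all x ∈ G}
For even n, Z(D_n) = {e, r^(n/2)}: the 180° rotation r^27 commutes with every reflection and rotation

Z(D_54) = {e, r^27}


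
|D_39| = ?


|D_n| = 2n (n rotations and n reflections)
|D_39| = 2×39 = 78

|D_39| = 78


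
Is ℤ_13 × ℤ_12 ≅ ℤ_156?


Comparing ℤ_13 × ℤ_12 and ℤ_156:
gcd(13,12) = 1, so ℤ_13 × ℤ_12 ≅ ℤ_156 (CRT)

Yes, ℤ_13 × ℤ_12 ≅ ℤ_156


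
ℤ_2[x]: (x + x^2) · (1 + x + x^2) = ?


Expand and collect like terms; reduce coefficients mod 2:
x^0: 0·1 = 0 ≡ 0 (mod 2)
x^1: 0·1 + 1·1 = 1 ≡ 1 (mod 2)
x^2: 0·1 + 1·1 + 1·1 = 2 ≡ 0 (mod 2)
x^3: 1·1 + 1·1 = 2 ≡ 0 (mod 2)
x^4: 1·1 = 1 ≡ 1 (mod 2)
Result: x + x^4

f · g = x + x^4


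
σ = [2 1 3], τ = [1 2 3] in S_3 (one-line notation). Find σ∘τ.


σ∘τ: apply τ first, then σ
1 →τ 1 →σ 2
2 →τ 2 →σ 1
3 →τ 3 →σ 3

σ∘τ = [2 1 3]


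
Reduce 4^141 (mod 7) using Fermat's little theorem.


Fermat's little theorem: if p is prime and gcd(a,p)=1, then a^(p-1) ≡ 1 (mod p)
p = 7 is prime, gcd(4,7) = 1
Reduce exponent: 141 mod 6 = 3
So 4^141 ≡ 4^3 (mod 7)
4^3 mod 7 = 1

4^141 ≡ 1 (mod 7)


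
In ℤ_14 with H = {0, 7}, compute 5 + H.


5 + H = {5 + h (mod 14) : h ∈ H}
5+0=5, 5+7=12

5 + H = {5, 12}


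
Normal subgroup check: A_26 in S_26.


H = A_26 in S_26
A_26 has index 2 in S_26, and every subgroup of index 2 is normal

Yes, normal subgroup


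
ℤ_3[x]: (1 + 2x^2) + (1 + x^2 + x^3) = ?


Add coefficients mod 3:
x^0: 1 + 1 = 2 (mod 3)
x^1: 0 + 0 = 0 (mod 3)
x^2: 2 + 1 = 0 (mod 3)
x^3: 0 + 1 = 1 (mod 3)
Result: 2 + x^3

f + g = 2 + x^3


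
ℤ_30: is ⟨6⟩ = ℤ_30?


g generates ℤ_n iff gcd(g, n) = 1
gcd(6, 30) = 6
Since gcd = 6 ≠ 1, ⟨6⟩ has order 5 < 30, so 6 is not a generator.

No, 6 does not generate ℤ_30


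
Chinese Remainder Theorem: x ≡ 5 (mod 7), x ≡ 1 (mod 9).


m₁ = 7, m₂ = 9, gcd = 1, so CRT applies. M = m₁·m₂ = 63
Let M₁ = M/m₁ = 9, M₂ = M/m₂ = 7
Find y₁ ≡ M₁⁻¹ (mod m₁): 9⁻¹ ≡ 4 (mod 7)
Find y₂ ≡ M₂⁻¹ (mod m₂): 7⁻¹ ≡ 4 (mod 9)
x = a₁·M₁·y₁ + a₂·M₂·y₂ = 5·9·4 + 1·7·4 = 208
Reduce mod 63: x ≡ 19
Check: 19 mod 7 = 5 ✓, 19 mod 9 = 1 ✓

x ≡ 19 (mod 63)


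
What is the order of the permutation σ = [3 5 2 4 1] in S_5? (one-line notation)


Cycle decomposition: (1 3 2 5)
Cycle lengths: 4
Order = lcm(4) = 4

ord(σ) = 4


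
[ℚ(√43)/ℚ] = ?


√43 has minimal polynomial x² - 43 (irreducible over ℚ since 43 is squarefree)

[ℚ(√43)/ℚ] = 2


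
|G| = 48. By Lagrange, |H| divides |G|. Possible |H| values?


Lagrange's theorem: |H| divides |G|
|G| = 48
Divisors of 48: 1, 2, 3, 4, 6, 8, 12, 16, 24, 48

Possible subgroup orders: {1, 2, 3, 4, 6, 8, 12, 16, 24, 48}


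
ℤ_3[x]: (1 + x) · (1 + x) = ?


Expand and collect like terms; reduce coefficients mod 3:
x^0: 1·1 = 1 ≡ 1 (mod 3)
x^1: 1·1 + 1·1 = 2 ≡ 2 (mod 3)
x^2: 1·1 = 1 ≡ 1 (mod 3)
Result: 1 + 2x + x^2

f · g = 1 + 2x + x^2


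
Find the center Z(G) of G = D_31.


Z(G) = {g ∈ G | gx = xg for all x ∈ G}
For odd n, Z(D_n) = {e}: no nontrivial rotation commutes with all reflections

Z(D_31) = {e}


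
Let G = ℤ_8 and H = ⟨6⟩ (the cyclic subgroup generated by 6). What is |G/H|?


|⟨6⟩| = n / gcd(6, 8) = 8 / 2 = 4
H is normal (ℤ_8 is abelian).
|G/H| = |G| / |H| = 8 / 4 = 2

|G/H| = 2


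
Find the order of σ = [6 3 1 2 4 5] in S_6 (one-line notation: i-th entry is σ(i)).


Cycle decomposition: (1 6 5 4 2 3)
Cycle lengths: 6
Order = lcm(6) = 6

ord(σ) = 6


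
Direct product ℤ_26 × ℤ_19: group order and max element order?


|ℤ_26 × ℤ_19| = 26 × 19 = 494
Max element order = lcm(26,19) = 494
Cyclic? Yes (gcd=1)

|ℤ_26×ℤ_19| = 494, max element order = 494


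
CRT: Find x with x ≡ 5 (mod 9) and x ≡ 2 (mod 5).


m₁ = 9, m₂ = 5, gcd = 1, so CRT applies. M = m₁·m₂ = 45
Let M₁ = M/m₁ = 5, M₂ = M/m₂ = 9
Find y₁ ≡ M₁⁻¹ (mod m₁): 5⁻¹ ≡ 2 (mod 9)
Find y₂ ≡ M₂⁻¹ (mod m₂): 9⁻¹ ≡ 4 (mod 5)
x = a₁·M₁·y₁ + a₂·M₂·y₂ = 5·5·2 + 2·9·4 = 122
Reduce mod 45: x ≡ 32
Check: 32 mod 9 = 5 ✓, 32 mod 5 = 2 ✓

x ≡ 32 (mod 45)


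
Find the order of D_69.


|D_n| = 2n (n rotations and n reflections)
|D_69| = 2×69 = 138

|D_69| = 138


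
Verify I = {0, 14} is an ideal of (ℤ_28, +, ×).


Check ideal conditions for I = {0, 14} in ℤ_28:
(1) I is an additive subgroup? Yes
(2) For r ∈ ℤ_28 and a ∈ I: r·a ∈ I? Yes

Yes, I is an ideal of ℤ_28


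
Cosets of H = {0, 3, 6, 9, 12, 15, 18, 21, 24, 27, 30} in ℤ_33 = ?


H = {0, 3, 6, 9, 12, 15, 18, 21, 24, 27, 30}, |H| = 11
Number of cosets = |G|/|H| = 33/11 = 3
0 + H = {0, 3, 6, 9, 12, 15, 18, 21, 24, 27, 30}
1 + H = {1, 4, 7, 10, 13, 16, 19, 22, 25, 28, 31}
2 + H = {2, 5, 8, 11, 14, 17, 20, 23, 26, 29, 32}

Cosets: 0+H={0,3,6,9,12,15,18,21,24,27,30}; 1+H={1,4,7,10,13,16,19,22,25,28,31}; 2+H={2,5,8,11,14,17,20,23,26,29,32}


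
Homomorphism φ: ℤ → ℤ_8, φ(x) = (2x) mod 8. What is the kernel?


Kernel = preimage of identity
ker(φ) = {x ∈ ℤ : 2x ≡ 0 (mod 8)}. gcd(2,8) = 2, so 2x ≡ 0 (mod 8) ⟺ x ≡ 0 (mod 8/2 = 4). Hence ker(φ) = 4ℤ

ker(φ) = 4ℤ


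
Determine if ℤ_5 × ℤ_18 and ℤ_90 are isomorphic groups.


Comparing ℤ_5 × ℤ_18 and ℤ_90:
gcd(5,18) = 1, so ℤ_5 × ℤ_18 ≅ ℤ_90 (CRT)

Yes, ℤ_5 × ℤ_18 ≅ ℤ_90


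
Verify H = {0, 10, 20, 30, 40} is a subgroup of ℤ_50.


Subgroup test for H = {0, 10, 20, 30, 40} in (ℤ_50, +):
(1) 0 ∈ H? Yes
(2) Closure: for all a,b ∈ H, (a+b) mod 50 ∈ H? Yes
(3) Inverses: for all a ∈ H, -a mod 50 ∈ H? Yes

Yes, H is a subgroup of ℤ_50


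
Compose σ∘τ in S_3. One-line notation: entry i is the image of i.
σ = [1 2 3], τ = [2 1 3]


σ∘τ: apply τ first, then σ
1 →τ 2 →σ 2
2 →τ 1 →σ 1
3 →τ 3 →σ 3

σ∘τ = [2 1 3]


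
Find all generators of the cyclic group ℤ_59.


g generates ℤ_n iff gcd(g,n) = 1
Prime factors of 59: 59
Generators are g ∈ {1,...,58} not divisible by any of these primes.
Generators: {1, 2, 3, 4, 5, 6, 7, 8, 9, 10, 11, 12, 13, 14, 15, 16, 17, 18, 19, 20, 21, 22, 23, 24, 25, 26, 27, 28, 29, 30, 31, 32, 33, 34, 35, 36, 37, 38, 39, 40, 41, 42, 43, 44, 45, 46, 47, 48, 49, 50, 51, 52, 53, 54, 55, 56, 57, 58}
Number of generators = φ(59) = 58

Generators of ℤ_59 = {1, 2, 3, 4, 5, 6, 7, 8, 9, 10, 11, 12, 13, 14, 15, 16, 17, 18, 19, 20, 21, 22, 23, 24, 25, 26, 27, 28, 29, 30, 31, 32, 33, 34, 35, 36, 37, 38, 39, 40, 41, 42, 43, 44, 45, 46, 47, 48, 49, 50, 51, 52, 53, 54, 55, 56, 57, 58}


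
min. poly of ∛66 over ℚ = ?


∛66 satisfies x³ - 66 = 0, irreducible over ℚ (no rational root; 66 is not a perfect cube)

Minimal polynomial: x³ - 66


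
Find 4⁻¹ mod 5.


Use the extended Euclidean algorithm to write 1 = 4·s + 5·t; then s mod 5 is the inverse.
Euclidean algorithm:
  4 = 0·5 + 4
  5 = 1·4 + 1
  4 = 4·1 + 0
gcd(4,5) = 1
Back-substitution gives: 4·(-1) + 5·(1) = 1
So 4⁻¹ ≡ -1 ≡ 4 (mod 5)
Check: 4 × 4 = 16 ≡ 1 (mod 5) ✓

4⁻¹ ≡ 4 (mod 5)


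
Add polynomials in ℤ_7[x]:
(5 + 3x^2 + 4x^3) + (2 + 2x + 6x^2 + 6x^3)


Add coefficients mod 7:
x^0: 5 + 2 = 0 (mod 7)
x^1: 0 + 2 = 2 (mod 7)
x^2: 3 + 6 = 2 (mod 7)
x^3: 4 + 6 = 3 (mod 7)
Result: 2x + 2x^2 + 3x^3

f + g = 2x + 2x^2 + 3x^3


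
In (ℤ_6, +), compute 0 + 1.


Operation: addition mod 6
0 + 1 = (a + b) mod 6 with a = 0, b = 1

0 + 1 = 1


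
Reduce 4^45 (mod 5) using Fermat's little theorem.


Fermat's little theorem: if p is prime and gcd(a,p)=1, then a^(p-1) ≡ 1 (mod p)
p = 5 is prime, gcd(4,5) = 1
Reduce exponent: 45 mod 4 = 1
So 4^45 ≡ 4^1 (mod 5)
4^1 mod 5 = 4

4^45 ≡ 4 (mod 5)


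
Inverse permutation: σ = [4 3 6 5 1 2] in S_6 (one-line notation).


To find σ⁻¹, swap domain and range:
σ(1) = 4 → σ⁻¹(4) = 1
σ(2) = 3 → σ⁻¹(3) = 2
σ(3) = 6 → σ⁻¹(6) = 3
σ(4) = 5 → σ⁻¹(5) = 4
σ(5) = 1 → σ⁻¹(1) = 5
σ(6) = 2 → σ⁻¹(2) = 6

σ⁻¹ = [5 6 2 1 4 3]


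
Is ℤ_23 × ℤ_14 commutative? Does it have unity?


Direct product ring; commutative with unity (1,1); but (1,0)·(0,1) = (0,0) gives zero divisors, so not an integral domain
Commutative: Yes
Integral domain: No
Has unity: Yes

ℤ_23 × ℤ_14: Commutative=Yes, Unity=Yes


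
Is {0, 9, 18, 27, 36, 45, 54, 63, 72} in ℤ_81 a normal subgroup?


H = {0, 9, 18, 27, 36, 45, 54, 63, 72} in ℤ_81
ℤ_81 is abelian; every subgroup of an abelian group is normal

Yes, normal subgroup


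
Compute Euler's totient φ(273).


Factor n: 273 = 3 × 7 × 13
φ(n) = n · ∏(1 - 1/p) over distinct primes p | n
φ(273) = 273 · (1 - 1/3) · (1 - 1/7) · (1 - 1/13) = 144

φ(273) = 144


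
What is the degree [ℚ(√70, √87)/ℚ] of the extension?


[ℚ(√70,√87):ℚ] = [ℚ(√70,√87):ℚ(√70)]·[ℚ(√70):ℚ] = 2·2 = 4

[ℚ(√70, √87)/ℚ] = 4


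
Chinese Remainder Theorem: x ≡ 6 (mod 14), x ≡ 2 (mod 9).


m₁ = 14, m₂ = 9, gcd = 1, so CRT applies. M = m₁·m₂ = 126
Let M₁ = M/m₁ = 9, M₂ = M/m₂ = 14
Find y₁ ≡ M₁⁻¹ (mod m₁): 9⁻¹ ≡ 11 (mod 14)
Find y₂ ≡ M₂⁻¹ (mod m₂): 14⁻¹ ≡ 2 (mod 9)
x = a₁·M₁·y₁ + a₂·M₂·y₂ = 6·9·11 + 2·14·2 = 650
Reduce mod 126: x ≡ 20
Check: 20 mod 14 = 6 ✓, 20 mod 9 = 2 ✓

x ≡ 20 (mod 126)


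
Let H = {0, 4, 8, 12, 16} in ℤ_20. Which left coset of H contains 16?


16 + H = {16 + h (mod 20) : h ∈ H}
16+0=16, 16+4=0, 16+8=4, 16+12=8, 16+16=12
16 + H = {0, 4, 8, 12, 16} = 0 + H

16 + H = {0, 4, 8, 12, 16}


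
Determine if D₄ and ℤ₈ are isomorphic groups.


Comparing D₄ and ℤ₈:
D₄ is non-abelian, ℤ₈ is abelian

No, D₄ ≇ ℤ₈


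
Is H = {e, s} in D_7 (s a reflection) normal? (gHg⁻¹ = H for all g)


H = {e, s} in D_7 (s a reflection)
r·s·r⁻¹ = sr⁻² ≠ s for n ≥ 3, so {e, s} is not closed under conjugation

No, not a normal subgroup


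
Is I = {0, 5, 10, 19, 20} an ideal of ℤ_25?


Check ideal conditions for I = {0, 5, 10, 19, 20} in ℤ_25:
(1) I is an additive subgroup? No
(2) For r ∈ ℤ_25 and a ∈ I: r·a ∈ I? No  [counterexample: r=2, a=19, r·a mod 25 = 13 ∉ I]

No, I is not an ideal of ℤ_25


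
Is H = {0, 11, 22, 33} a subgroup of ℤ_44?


Subgroup test for H = {0, 11, 22, 33} in (ℤ_44, +):
(1) 0 ∈ H? Yes
(2) Closure: for all a,b ∈ H, (a+b) mod 44 ∈ H? Yes
(3) Inverses: for all a ∈ H, -a mod 44 ∈ H? Yes

Yes, H is a subgroup of ℤ_44


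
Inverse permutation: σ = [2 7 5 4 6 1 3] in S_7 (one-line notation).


To find σ⁻¹, swap domain and range:
σ(1) = 2 → σ⁻¹(2) = 1
σ(2) = 7 → σ⁻¹(7) = 2
σ(3) = 5 → σ⁻¹(5) = 3
σ(4) = 4 → σ⁻¹(4) = 4
σ(5) = 6 → σ⁻¹(6) = 5
σ(6) = 1 → σ⁻¹(1) = 6
σ(7) = 3 → σ⁻¹(3) = 7

σ⁻¹ = [6 1 7 4 3 5 2]


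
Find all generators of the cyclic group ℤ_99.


g generates ℤ_n iff gcd(g,n) = 1
Prime factors of 99: 3, 11
Generators are g ∈ {1,...,98} not divisible by any of these primes.
Generators: {1, 2, 4, 5, 7, 8, 10, 13, 14, 16, 17, 19, 20, 23, 25, 26, 28, 29, 31, 32, 34, 35, 37, 38, 40, 41, 43, 46, 47, 49, 50, 52, 53, 56, 58, 59, 61, 62, 64, 65, 67, 68, 70, 71, 73, 74, 76, 79, 80, 82, 83, 85, 86, 89, 91, 92, 94, 95, 97, 98}
Number of generators = φ(99) = 60

Generators of ℤ_99 = {1, 2, 4, 5, 7, 8, 10, 13, 14, 16, 17, 19, 20, 23, 25, 26, 28, 29, 31, 32, 34, 35, 37, 38, 40, 41, 43, 46, 47, 49, 50, 52, 53, 56, 58, 59, 61, 62, 64, 65, 67, 68, 70, 71, 73, 74, 76, 79, 80, 82, 83, 85, 86, 89, 91, 92, 94, 95, 97, 98}
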